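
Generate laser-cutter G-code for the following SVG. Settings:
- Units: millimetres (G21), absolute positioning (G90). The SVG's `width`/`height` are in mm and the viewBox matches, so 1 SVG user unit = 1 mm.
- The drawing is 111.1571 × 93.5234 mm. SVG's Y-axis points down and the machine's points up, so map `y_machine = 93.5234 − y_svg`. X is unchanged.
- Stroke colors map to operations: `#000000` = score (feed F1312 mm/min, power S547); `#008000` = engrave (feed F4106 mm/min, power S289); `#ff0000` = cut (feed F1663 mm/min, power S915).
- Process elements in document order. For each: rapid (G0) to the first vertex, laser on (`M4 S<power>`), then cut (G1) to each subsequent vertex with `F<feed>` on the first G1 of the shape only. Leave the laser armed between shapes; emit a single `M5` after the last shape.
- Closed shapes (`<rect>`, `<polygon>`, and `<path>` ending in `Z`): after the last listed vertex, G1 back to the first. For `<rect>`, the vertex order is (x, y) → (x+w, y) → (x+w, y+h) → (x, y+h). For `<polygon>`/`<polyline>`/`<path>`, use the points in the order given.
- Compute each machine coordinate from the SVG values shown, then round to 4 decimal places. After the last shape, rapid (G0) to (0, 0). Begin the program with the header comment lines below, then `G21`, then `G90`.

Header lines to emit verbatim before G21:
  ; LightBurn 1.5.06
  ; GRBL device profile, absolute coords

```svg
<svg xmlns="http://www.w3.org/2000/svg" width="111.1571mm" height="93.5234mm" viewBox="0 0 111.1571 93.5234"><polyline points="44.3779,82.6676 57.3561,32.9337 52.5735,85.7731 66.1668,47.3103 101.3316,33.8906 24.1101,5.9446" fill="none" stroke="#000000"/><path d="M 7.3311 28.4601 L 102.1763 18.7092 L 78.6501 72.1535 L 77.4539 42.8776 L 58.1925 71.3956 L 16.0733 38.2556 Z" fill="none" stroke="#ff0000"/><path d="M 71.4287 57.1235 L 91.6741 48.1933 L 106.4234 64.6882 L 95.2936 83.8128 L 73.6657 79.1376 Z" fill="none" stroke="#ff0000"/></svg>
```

; LightBurn 1.5.06
; GRBL device profile, absolute coords
G21
G90
G0 X44.3779 Y10.8558
M4 S547
G1 X57.3561 Y60.5897 F1312
G1 X52.5735 Y7.7503
G1 X66.1668 Y46.2131
G1 X101.3316 Y59.6328
G1 X24.1101 Y87.5788
G0 X7.3311 Y65.0633
M4 S915
G1 X102.1763 Y74.8142 F1663
G1 X78.6501 Y21.3699
G1 X77.4539 Y50.6458
G1 X58.1925 Y22.1278
G1 X16.0733 Y55.2678
G1 X7.3311 Y65.0633
G0 X71.4287 Y36.3999
M4 S915
G1 X91.6741 Y45.3301 F1663
G1 X106.4234 Y28.8352
G1 X95.2936 Y9.7106
G1 X73.6657 Y14.3858
G1 X71.4287 Y36.3999
M5
G0 X0.0000 Y0.0000

1 u = 1 mm; y_m = 93.5234 − y.

[1] `<polyline>` open polyline, #000000→score S547 F1312: (44.3779,10.8558) → (57.3561,60.5897) → (52.5735,7.7503) → (66.1668,46.2131) → (101.3316,59.6328) → (24.1101,87.5788)

[2] `<path>` closed polygon, #ff0000→cut S915 F1663: (7.3311,65.0633) → (102.1763,74.8142) → (78.6501,21.3699) → (77.4539,50.6458) → (58.1925,22.1278) → (16.0733,55.2678) → (7.3311,65.0633) (closed)

[3] `<path>` regular polygon, #ff0000→cut S915 F1663: (71.4287,36.3999) → (91.6741,45.3301) → (106.4234,28.8352) → (95.2936,9.7106) → (73.6657,14.3858) → (71.4287,36.3999) (closed)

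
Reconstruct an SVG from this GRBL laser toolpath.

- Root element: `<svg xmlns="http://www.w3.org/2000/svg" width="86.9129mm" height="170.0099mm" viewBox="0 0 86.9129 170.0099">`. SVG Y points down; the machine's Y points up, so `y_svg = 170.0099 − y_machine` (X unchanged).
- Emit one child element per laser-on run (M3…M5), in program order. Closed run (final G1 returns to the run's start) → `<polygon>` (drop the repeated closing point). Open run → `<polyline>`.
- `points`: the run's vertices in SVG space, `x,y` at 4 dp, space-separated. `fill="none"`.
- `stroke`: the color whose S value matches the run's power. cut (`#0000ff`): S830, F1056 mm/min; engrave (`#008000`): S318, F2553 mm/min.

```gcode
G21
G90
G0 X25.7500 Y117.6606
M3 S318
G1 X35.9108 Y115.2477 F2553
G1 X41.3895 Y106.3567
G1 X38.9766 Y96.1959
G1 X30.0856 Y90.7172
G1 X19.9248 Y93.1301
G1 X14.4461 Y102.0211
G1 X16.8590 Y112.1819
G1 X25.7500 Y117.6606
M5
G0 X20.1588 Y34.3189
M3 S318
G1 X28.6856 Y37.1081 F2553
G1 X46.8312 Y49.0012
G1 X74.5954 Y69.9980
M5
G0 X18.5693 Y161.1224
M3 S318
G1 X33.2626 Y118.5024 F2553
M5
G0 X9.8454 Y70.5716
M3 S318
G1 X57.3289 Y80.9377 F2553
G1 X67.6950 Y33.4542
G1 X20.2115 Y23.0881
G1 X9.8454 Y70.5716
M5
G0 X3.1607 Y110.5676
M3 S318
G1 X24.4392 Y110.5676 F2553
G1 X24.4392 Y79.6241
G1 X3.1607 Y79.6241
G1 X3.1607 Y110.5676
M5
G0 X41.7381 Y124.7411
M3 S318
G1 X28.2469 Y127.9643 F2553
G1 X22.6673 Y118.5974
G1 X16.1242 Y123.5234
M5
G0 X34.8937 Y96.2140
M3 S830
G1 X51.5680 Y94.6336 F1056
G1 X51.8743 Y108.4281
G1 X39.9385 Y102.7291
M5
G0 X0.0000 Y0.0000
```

Each laser-on run becomes one SVG element. Flip Y back into SVG space with y_svg = 170.0099 − y_machine.

Run 1: power S318 maps to stroke `#008000` (engrave). The run returns to its start, so emit a `<polygon>` with points (Y-flipped): 25.7500,52.3493 35.9108,54.7622 41.3895,63.6532 38.9766,73.8140 30.0856,79.2927 19.9248,76.8798 14.4461,67.9888 16.8590,57.8280.

Run 2: S318 ⇒ engrave layer `#008000`. The run is open, so emit a `<polyline>` with points (Y-flipped): 20.1588,135.6910 28.6856,132.9018 46.8312,121.0087 74.5954,100.0119.

Run 3: power S318 maps to stroke `#008000` (engrave). The run is open, so emit a `<polyline>` with points (Y-flipped): 18.5693,8.8875 33.2626,51.5075.

Run 4: the run's S318 means `#008000` (engrave). The run returns to its start, so emit a `<polygon>` with points (Y-flipped): 9.8454,99.4383 57.3289,89.0722 67.6950,136.5557 20.2115,146.9218.

Run 5: S318 ⇒ engrave layer `#008000`. The run returns to its start, so emit a `<polygon>` with points (Y-flipped): 3.1607,59.4423 24.4392,59.4423 24.4392,90.3858 3.1607,90.3858.

Run 6: power S318 maps to stroke `#008000` (engrave). The run is open, so emit a `<polyline>` with points (Y-flipped): 41.7381,45.2688 28.2469,42.0456 22.6673,51.4125 16.1242,46.4865.

Run 7: power S830 maps to stroke `#0000ff` (cut). The run is open, so emit a `<polyline>` with points (Y-flipped): 34.8937,73.7959 51.5680,75.3763 51.8743,61.5818 39.9385,67.2808.

<svg xmlns="http://www.w3.org/2000/svg" width="86.9129mm" height="170.0099mm" viewBox="0 0 86.9129 170.0099">
  <polygon points="25.7500,52.3493 35.9108,54.7622 41.3895,63.6532 38.9766,73.8140 30.0856,79.2927 19.9248,76.8798 14.4461,67.9888 16.8590,57.8280" fill="none" stroke="#008000"/>
  <polyline points="20.1588,135.6910 28.6856,132.9018 46.8312,121.0087 74.5954,100.0119" fill="none" stroke="#008000"/>
  <polyline points="18.5693,8.8875 33.2626,51.5075" fill="none" stroke="#008000"/>
  <polygon points="9.8454,99.4383 57.3289,89.0722 67.6950,136.5557 20.2115,146.9218" fill="none" stroke="#008000"/>
  <polygon points="3.1607,59.4423 24.4392,59.4423 24.4392,90.3858 3.1607,90.3858" fill="none" stroke="#008000"/>
  <polyline points="41.7381,45.2688 28.2469,42.0456 22.6673,51.4125 16.1242,46.4865" fill="none" stroke="#008000"/>
  <polyline points="34.8937,73.7959 51.5680,75.3763 51.8743,61.5818 39.9385,67.2808" fill="none" stroke="#0000ff"/>
</svg>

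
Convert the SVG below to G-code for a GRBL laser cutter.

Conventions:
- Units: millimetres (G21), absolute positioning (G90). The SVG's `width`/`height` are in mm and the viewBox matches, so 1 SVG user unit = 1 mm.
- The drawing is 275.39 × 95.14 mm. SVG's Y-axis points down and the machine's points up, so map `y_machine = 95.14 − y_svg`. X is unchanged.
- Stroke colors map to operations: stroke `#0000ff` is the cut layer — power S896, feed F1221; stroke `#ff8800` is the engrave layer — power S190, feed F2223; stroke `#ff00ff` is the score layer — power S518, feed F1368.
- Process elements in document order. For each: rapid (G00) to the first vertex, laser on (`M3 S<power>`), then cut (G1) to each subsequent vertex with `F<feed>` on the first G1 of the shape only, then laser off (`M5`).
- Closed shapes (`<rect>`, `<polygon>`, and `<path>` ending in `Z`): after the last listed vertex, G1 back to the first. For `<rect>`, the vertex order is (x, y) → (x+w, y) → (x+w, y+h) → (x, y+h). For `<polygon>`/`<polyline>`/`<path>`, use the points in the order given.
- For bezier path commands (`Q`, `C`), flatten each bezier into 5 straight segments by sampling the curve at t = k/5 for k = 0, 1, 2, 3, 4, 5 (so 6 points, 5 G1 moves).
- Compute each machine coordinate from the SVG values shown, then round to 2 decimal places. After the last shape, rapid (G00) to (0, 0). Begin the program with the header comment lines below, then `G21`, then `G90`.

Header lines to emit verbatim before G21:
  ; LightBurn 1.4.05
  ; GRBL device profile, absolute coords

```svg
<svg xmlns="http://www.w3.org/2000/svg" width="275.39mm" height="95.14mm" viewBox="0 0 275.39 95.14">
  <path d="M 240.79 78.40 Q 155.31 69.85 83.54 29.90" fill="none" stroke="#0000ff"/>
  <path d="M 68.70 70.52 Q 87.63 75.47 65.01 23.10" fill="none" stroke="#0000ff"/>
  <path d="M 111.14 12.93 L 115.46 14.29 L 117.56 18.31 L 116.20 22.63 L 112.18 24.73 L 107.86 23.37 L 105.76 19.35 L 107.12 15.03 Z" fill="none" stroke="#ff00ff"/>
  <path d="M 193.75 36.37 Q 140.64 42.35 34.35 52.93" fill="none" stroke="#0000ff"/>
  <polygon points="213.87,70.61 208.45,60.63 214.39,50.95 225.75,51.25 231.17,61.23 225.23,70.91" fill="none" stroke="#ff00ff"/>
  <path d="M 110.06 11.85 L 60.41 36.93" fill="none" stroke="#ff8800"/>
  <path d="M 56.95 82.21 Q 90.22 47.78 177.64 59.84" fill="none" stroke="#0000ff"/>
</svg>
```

; LightBurn 1.4.05
; GRBL device profile, absolute coords
G21
G90
G00 X240.79 Y16.74
M3 S896
G1 X207.15 Y21.42 F1221
G1 X174.60 Y28.60
G1 X143.15 Y38.30
G1 X112.80 Y50.52
G1 X83.54 Y65.24
M5
G00 X68.70 Y24.62
M3 S896
G1 X74.61 Y24.93 F1221
G1 X77.20 Y29.83
G1 X76.46 Y39.32
G1 X72.40 Y53.38
G1 X65.01 Y72.04
M5
G00 X111.14 Y82.21
M3 S518
G1 X115.46 Y80.85 F1368
G1 X117.56 Y76.83
G1 X116.20 Y72.51
G1 X112.18 Y70.41
G1 X107.86 Y71.77
G1 X105.76 Y75.79
G1 X107.12 Y80.11
G1 X111.14 Y82.21
M5
G00 X193.75 Y58.77
M3 S896
G1 X170.38 Y56.19 F1221
G1 X142.75 Y53.25
G1 X110.87 Y49.94
G1 X74.74 Y46.26
G1 X34.35 Y42.21
M5
G00 X213.87 Y24.53
M3 S518
G1 X208.45 Y34.51 F1368
G1 X214.39 Y44.19
G1 X225.75 Y43.89
G1 X231.17 Y33.91
G1 X225.23 Y24.23
G1 X213.87 Y24.53
M5
G00 X110.06 Y83.29
M3 S190
G1 X60.41 Y58.21 F2223
M5
G00 X56.95 Y12.93
M3 S896
G1 X72.42 Y24.84 F1221
G1 X92.23 Y33.04
G1 X116.37 Y37.51
G1 X144.84 Y38.26
G1 X177.64 Y35.30
M5
G00 X0.00 Y0.00

1 u = 1 mm; y_m = 95.14 − y.

[1] `<path>` quadratic bezier, #0000ff→cut S896 F1221: (240.79,16.74) → (207.15,21.42) → (174.60,28.60) → (143.15,38.30) → (112.80,50.52) → (83.54,65.24)

[2] `<path>` quadratic bezier, #0000ff→cut S896 F1221: (68.70,24.62) → (74.61,24.93) → (77.20,29.83) → (76.46,39.32) → (72.40,53.38) → (65.01,72.04)

[3] `<path>` regular polygon, #ff00ff→score S518 F1368: (111.14,82.21) → (115.46,80.85) → (117.56,76.83) → (116.20,72.51) → (112.18,70.41) → (107.86,71.77) → (105.76,75.79) → (107.12,80.11) → (111.14,82.21) (closed)

[4] `<path>` quadratic bezier, #0000ff→cut S896 F1221: (193.75,58.77) → (170.38,56.19) → (142.75,53.25) → (110.87,49.94) → (74.74,46.26) → (34.35,42.21)

[5] `<polygon>` regular polygon, #ff00ff→score S518 F1368: (213.87,24.53) → (208.45,34.51) → (214.39,44.19) → (225.75,43.89) → (231.17,33.91) → (225.23,24.23) → (213.87,24.53) (closed)

[6] `<path>` line segment, #ff8800→engrave S190 F2223: (110.06,83.29) → (60.41,58.21)

[7] `<path>` quadratic bezier, #0000ff→cut S896 F1221: (56.95,12.93) → (72.42,24.84) → (92.23,33.04) → (116.37,37.51) → (144.84,38.26) → (177.64,35.30)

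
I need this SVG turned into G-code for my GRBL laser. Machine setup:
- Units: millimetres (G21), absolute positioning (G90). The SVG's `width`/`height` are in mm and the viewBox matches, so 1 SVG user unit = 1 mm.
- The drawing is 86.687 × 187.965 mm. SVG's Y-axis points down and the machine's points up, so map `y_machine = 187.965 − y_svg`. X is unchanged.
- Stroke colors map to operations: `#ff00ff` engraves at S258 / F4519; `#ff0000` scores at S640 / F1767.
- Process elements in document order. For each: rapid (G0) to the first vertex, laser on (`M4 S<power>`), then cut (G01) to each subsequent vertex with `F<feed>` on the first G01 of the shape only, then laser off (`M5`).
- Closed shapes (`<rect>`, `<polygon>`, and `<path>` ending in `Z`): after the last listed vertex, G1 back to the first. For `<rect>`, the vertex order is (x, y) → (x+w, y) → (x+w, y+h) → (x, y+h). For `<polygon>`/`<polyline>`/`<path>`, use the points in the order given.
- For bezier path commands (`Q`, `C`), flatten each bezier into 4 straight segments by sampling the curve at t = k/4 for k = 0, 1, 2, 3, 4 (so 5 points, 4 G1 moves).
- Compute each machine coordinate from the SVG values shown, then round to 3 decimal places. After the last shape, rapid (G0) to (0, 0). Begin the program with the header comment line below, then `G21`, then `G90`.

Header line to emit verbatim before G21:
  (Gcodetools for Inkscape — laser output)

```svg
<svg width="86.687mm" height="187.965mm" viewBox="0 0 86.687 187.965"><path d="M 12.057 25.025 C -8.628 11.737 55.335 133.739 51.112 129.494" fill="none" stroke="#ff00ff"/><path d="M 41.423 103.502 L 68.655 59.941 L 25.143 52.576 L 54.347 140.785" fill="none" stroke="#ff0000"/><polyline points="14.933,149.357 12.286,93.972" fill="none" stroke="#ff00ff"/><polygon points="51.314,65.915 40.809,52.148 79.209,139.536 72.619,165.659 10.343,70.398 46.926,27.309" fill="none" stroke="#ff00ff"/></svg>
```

Since the viewBox matches the mm dimensions, user units are millimetres directly. The only transform is the Y-flip y_m = 187.965 − y_svg.

Shape 1 is a cubic bezier drawn with `<path>`. Its stroke #ff00ff means engrave at S258, F4519. After flipping Y the toolpath is (12.057,162.940) → (10.027,151.626) → (25.411,114.097) → (43.882,74.872) → (51.112,58.471).

Shape 2 is a open polyline drawn with `<path>`. Its stroke #ff0000 means score at S640, F1767. After flipping Y the toolpath is (41.423,84.463) → (68.655,128.024) → (25.143,135.389) → (54.347,47.180).

Shape 3 is a line segment drawn with `<polyline>`. Its stroke #ff00ff means engrave at S258, F4519. After flipping Y the toolpath is (14.933,38.608) → (12.286,93.993).

Shape 4 is a closed polygon drawn with `<polygon>`. Its stroke #ff00ff means engrave at S258, F4519. After flipping Y the toolpath is (51.314,122.050) → (40.809,135.817) → (79.209,48.429) → (72.619,22.306) → (10.343,117.567) → (46.926,160.656) → (51.314,122.050), returning to the start.

(Gcodetools for Inkscape — laser output)
G21
G90
G0 X12.057 Y162.940
M4 S258
G01 X10.027 Y151.626 F4519
G01 X25.411 Y114.097
G01 X43.882 Y74.872
G01 X51.112 Y58.471
M5
G0 X41.423 Y84.463
M4 S640
G01 X68.655 Y128.024 F1767
G01 X25.143 Y135.389
G01 X54.347 Y47.180
M5
G0 X14.933 Y38.608
M4 S258
G01 X12.286 Y93.993 F4519
M5
G0 X51.314 Y122.050
M4 S258
G01 X40.809 Y135.817 F4519
G01 X79.209 Y48.429
G01 X72.619 Y22.306
G01 X10.343 Y117.567
G01 X46.926 Y160.656
G01 X51.314 Y122.050
M5
G0 X0.000 Y0.000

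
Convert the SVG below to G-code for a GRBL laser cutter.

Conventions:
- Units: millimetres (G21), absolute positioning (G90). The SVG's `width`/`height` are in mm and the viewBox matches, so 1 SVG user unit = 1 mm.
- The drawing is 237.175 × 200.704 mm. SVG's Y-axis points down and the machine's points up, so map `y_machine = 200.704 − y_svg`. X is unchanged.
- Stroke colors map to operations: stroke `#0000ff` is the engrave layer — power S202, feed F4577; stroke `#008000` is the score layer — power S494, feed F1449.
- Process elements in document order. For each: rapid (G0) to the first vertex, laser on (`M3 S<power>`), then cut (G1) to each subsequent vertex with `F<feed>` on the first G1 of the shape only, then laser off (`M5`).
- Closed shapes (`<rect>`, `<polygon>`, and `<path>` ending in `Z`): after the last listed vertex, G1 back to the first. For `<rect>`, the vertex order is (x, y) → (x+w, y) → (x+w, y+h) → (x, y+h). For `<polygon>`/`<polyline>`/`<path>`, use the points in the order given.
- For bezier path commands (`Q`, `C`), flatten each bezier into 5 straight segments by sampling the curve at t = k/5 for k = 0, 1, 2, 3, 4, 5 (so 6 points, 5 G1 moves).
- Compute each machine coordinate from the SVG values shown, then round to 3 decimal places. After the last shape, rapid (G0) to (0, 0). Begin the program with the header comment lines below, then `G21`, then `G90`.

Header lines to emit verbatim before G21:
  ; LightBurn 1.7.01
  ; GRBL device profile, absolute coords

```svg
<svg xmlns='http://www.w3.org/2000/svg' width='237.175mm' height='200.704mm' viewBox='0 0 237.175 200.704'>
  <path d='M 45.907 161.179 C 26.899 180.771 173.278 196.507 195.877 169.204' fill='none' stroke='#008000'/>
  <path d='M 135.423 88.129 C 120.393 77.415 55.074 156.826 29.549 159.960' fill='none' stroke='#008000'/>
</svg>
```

; LightBurn 1.7.01
; GRBL device profile, absolute coords
G21
G90
G0 X45.907 Y39.525
M3 S494
G1 X52.035 Y28.546 F1449
G1 X83.976 Y20.373
G1 X127.850 Y16.887
G1 X169.777 Y19.969
G1 X195.877 Y31.500
M5
G0 X135.423 Y112.575
M3 S494
G1 X121.091 Y109.520 F1449
G1 X99.014 Y92.822
G1 X73.515 Y70.468
G1 X48.919 Y50.446
G1 X29.549 Y40.744
M5
G0 X0.000 Y0.000

viewBox `0 0 237.175 200.704` with mm width/height → 1 unit = 1 mm. Flip: y_m = 200.704 − y_svg.

**Shape 1** — `<path>` cubic bezier, stroke `#008000` → score (S494, F1449). Control points (SVG): P0=(45.907,161.179), P1=(26.899,180.771), P2=(173.278,196.507), P3=(195.877,169.204); sampled at t=k/5. Machine vertices: (45.907,39.525) → (52.035,28.546) → (83.976,20.373) → (127.850,16.887) → (169.777,19.969) → (195.877,31.500). Open path.

**Shape 2** — `<path>` cubic bezier, stroke `#008000` → score (S494, F1449). Control points (SVG): P0=(135.423,88.129), P1=(120.393,77.415), P2=(55.074,156.826), P3=(29.549,159.960); sampled at t=k/5. Machine vertices: (135.423,112.575) → (121.091,109.520) → (99.014,92.822) → (73.515,70.468) → (48.919,50.446) → (29.549,40.744). Open path.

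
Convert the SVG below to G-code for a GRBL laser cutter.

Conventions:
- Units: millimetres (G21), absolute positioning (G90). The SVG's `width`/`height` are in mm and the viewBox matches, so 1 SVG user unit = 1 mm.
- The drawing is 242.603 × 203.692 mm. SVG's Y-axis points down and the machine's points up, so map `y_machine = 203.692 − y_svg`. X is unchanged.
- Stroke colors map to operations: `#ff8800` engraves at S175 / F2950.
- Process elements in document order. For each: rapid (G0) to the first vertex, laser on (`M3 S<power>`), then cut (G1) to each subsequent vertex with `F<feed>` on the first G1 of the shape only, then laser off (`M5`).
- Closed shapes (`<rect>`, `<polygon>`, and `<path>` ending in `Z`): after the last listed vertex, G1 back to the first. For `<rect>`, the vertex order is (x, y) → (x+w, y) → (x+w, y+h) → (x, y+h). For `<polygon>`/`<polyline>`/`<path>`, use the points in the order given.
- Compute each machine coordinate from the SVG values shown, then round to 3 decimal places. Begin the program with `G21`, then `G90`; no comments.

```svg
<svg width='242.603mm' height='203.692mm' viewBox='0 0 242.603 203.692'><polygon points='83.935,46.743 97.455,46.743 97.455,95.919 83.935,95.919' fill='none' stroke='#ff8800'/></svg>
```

viewBox `0 0 242.603 203.692` with mm width/height → 1 unit = 1 mm. Flip: y_m = 203.692 − y_svg.

**Shape 1** — `<polygon>` rectangle, stroke `#ff8800` → engrave (S175, F2950). Machine vertices: (83.935,156.949) → (97.455,156.949) → (97.455,107.773) → (83.935,107.773) → (83.935,156.949). Closed: final G1 returns to the first vertex.

G21
G90
G0 X83.935 Y156.949
M3 S175
G1 X97.455 Y156.949 F2950
G1 X97.455 Y107.773
G1 X83.935 Y107.773
G1 X83.935 Y156.949
M5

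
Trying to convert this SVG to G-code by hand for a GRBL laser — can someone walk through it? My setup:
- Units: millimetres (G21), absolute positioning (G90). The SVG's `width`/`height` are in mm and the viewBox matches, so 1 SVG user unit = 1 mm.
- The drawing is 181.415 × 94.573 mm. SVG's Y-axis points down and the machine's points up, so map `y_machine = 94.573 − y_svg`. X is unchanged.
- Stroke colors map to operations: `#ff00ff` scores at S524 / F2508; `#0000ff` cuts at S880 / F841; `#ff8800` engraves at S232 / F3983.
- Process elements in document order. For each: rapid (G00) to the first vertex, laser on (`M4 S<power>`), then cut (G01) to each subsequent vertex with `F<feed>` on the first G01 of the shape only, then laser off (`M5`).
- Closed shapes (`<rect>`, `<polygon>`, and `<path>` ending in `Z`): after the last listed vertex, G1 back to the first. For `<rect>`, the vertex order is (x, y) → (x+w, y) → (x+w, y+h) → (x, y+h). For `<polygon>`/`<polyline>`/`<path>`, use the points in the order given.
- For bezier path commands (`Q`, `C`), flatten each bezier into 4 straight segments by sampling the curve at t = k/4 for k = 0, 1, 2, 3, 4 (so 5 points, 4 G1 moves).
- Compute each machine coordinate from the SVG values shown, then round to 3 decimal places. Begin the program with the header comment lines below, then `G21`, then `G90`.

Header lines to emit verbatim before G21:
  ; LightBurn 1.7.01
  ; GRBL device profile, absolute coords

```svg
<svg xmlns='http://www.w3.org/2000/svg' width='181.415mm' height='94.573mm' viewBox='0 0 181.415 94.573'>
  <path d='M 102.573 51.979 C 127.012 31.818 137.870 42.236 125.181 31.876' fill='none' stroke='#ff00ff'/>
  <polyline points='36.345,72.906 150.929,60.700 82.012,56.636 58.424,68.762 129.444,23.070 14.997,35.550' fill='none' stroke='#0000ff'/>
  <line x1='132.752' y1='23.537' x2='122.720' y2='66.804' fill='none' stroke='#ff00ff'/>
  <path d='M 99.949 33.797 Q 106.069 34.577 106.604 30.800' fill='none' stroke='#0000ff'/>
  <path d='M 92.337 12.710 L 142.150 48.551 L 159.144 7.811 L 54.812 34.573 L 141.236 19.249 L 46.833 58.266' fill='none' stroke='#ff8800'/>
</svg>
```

1 u = 1 mm; y_m = 94.573 − y.

[1] `<path>` cubic bezier, #ff00ff→score S524 F2508: (102.573,42.594) → (118.200,52.784) → (127.800,56.321) → (130.438,58.020) → (125.181,62.697)

[2] `<polyline>` open polyline, #0000ff→cut S880 F841: (36.345,21.667) → (150.929,33.873) → (82.012,37.937) → (58.424,25.811) → (129.444,71.503) → (14.997,59.023)

[3] `<line>` line segment, #ff00ff→score S524 F2508: (132.752,71.036) → (122.720,27.769)

[4] `<path>` quadratic bezier, #0000ff→cut S880 F841: (99.949,60.776) → (102.660,60.671) → (104.673,61.135) → (105.987,62.169) → (106.604,63.773)

[5] `<path>` open polyline, #ff8800→engrave S232 F3983: (92.337,81.863) → (142.150,46.022) → (159.144,86.762) → (54.812,60.000) → (141.236,75.324) → (46.833,36.307)

; LightBurn 1.7.01
; GRBL device profile, absolute coords
G21
G90
G00 X102.573 Y42.594
M4 S524
G01 X118.200 Y52.784 F2508
G01 X127.800 Y56.321
G01 X130.438 Y58.020
G01 X125.181 Y62.697
M5
G00 X36.345 Y21.667
M4 S880
G01 X150.929 Y33.873 F841
G01 X82.012 Y37.937
G01 X58.424 Y25.811
G01 X129.444 Y71.503
G01 X14.997 Y59.023
M5
G00 X132.752 Y71.036
M4 S524
G01 X122.720 Y27.769 F2508
M5
G00 X99.949 Y60.776
M4 S880
G01 X102.660 Y60.671 F841
G01 X104.673 Y61.135
G01 X105.987 Y62.169
G01 X106.604 Y63.773
M5
G00 X92.337 Y81.863
M4 S232
G01 X142.150 Y46.022 F3983
G01 X159.144 Y86.762
G01 X54.812 Y60.000
G01 X141.236 Y75.324
G01 X46.833 Y36.307
M5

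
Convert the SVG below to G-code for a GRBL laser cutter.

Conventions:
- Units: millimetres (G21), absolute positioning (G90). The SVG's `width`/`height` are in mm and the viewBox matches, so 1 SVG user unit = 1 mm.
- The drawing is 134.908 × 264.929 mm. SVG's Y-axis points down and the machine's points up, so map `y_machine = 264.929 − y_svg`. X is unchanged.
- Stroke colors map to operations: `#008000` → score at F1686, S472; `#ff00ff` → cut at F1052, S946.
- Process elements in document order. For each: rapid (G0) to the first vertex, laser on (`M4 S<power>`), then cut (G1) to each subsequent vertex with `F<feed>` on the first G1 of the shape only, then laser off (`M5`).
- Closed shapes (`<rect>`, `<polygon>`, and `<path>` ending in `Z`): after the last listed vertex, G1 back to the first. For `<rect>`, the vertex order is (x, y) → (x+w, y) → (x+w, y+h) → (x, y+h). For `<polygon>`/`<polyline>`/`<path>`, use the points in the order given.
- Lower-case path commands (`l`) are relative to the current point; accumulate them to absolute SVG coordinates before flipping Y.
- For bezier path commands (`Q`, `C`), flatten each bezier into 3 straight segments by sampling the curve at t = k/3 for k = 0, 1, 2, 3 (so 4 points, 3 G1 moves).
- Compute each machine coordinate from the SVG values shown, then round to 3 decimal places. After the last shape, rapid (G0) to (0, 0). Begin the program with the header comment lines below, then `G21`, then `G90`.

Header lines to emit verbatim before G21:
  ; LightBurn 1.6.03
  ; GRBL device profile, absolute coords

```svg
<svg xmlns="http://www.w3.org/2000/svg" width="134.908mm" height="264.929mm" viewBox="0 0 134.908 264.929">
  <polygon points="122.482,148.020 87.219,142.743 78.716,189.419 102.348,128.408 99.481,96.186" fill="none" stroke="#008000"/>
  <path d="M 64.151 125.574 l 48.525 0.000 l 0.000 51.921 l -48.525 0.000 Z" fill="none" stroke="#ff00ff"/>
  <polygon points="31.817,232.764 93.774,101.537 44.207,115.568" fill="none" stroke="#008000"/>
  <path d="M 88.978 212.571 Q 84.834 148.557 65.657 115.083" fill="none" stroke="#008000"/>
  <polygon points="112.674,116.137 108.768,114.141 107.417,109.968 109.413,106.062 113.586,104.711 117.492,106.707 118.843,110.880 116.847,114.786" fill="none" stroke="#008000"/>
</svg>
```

Since the viewBox matches the mm dimensions, user units are millimetres directly. The only transform is the Y-flip y_m = 264.929 − y_svg.

Shape 1 is a closed polygon drawn with `<polygon>`. Its stroke #008000 means score at S472, F1686. After flipping Y the toolpath is (122.482,116.909) → (87.219,122.186) → (78.716,75.510) → (102.348,136.521) → (99.481,168.743) → (122.482,116.909), returning to the start.

Shape 2 is a rectangle drawn with `<path>`. Its stroke #ff00ff means cut at S946, F1052. After flipping Y the toolpath is (64.151,139.355) → (112.676,139.355) → (112.676,87.434) → (64.151,87.434) → (64.151,139.355), returning to the start.

Shape 3 is a closed polygon drawn with `<polygon>`. Its stroke #008000 means score at S472, F1686. After flipping Y the toolpath is (31.817,32.165) → (93.774,163.392) → (44.207,149.361) → (31.817,32.165), returning to the start.

Shape 4 is a quadratic bezier drawn with `<path>`. Its stroke #008000 means score at S472, F1686. After flipping Y the toolpath is (88.978,52.358) → (84.545,91.641) → (76.771,124.137) → (65.657,149.846).

Shape 5 is a regular polygon drawn with `<polygon>`. Its stroke #008000 means score at S472, F1686. After flipping Y the toolpath is (112.674,148.792) → (108.768,150.788) → (107.417,154.961) → (109.413,158.867) → (113.586,160.218) → (117.492,158.222) → (118.843,154.049) → (116.847,150.143) → (112.674,148.792), returning to the start.

; LightBurn 1.6.03
; GRBL device profile, absolute coords
G21
G90
G0 X122.482 Y116.909
M4 S472
G1 X87.219 Y122.186 F1686
G1 X78.716 Y75.510
G1 X102.348 Y136.521
G1 X99.481 Y168.743
G1 X122.482 Y116.909
M5
G0 X64.151 Y139.355
M4 S946
G1 X112.676 Y139.355 F1052
G1 X112.676 Y87.434
G1 X64.151 Y87.434
G1 X64.151 Y139.355
M5
G0 X31.817 Y32.165
M4 S472
G1 X93.774 Y163.392 F1686
G1 X44.207 Y149.361
G1 X31.817 Y32.165
M5
G0 X88.978 Y52.358
M4 S472
G1 X84.545 Y91.641 F1686
G1 X76.771 Y124.137
G1 X65.657 Y149.846
M5
G0 X112.674 Y148.792
M4 S472
G1 X108.768 Y150.788 F1686
G1 X107.417 Y154.961
G1 X109.413 Y158.867
G1 X113.586 Y160.218
G1 X117.492 Y158.222
G1 X118.843 Y154.049
G1 X116.847 Y150.143
G1 X112.674 Y148.792
M5
G0 X0.000 Y0.000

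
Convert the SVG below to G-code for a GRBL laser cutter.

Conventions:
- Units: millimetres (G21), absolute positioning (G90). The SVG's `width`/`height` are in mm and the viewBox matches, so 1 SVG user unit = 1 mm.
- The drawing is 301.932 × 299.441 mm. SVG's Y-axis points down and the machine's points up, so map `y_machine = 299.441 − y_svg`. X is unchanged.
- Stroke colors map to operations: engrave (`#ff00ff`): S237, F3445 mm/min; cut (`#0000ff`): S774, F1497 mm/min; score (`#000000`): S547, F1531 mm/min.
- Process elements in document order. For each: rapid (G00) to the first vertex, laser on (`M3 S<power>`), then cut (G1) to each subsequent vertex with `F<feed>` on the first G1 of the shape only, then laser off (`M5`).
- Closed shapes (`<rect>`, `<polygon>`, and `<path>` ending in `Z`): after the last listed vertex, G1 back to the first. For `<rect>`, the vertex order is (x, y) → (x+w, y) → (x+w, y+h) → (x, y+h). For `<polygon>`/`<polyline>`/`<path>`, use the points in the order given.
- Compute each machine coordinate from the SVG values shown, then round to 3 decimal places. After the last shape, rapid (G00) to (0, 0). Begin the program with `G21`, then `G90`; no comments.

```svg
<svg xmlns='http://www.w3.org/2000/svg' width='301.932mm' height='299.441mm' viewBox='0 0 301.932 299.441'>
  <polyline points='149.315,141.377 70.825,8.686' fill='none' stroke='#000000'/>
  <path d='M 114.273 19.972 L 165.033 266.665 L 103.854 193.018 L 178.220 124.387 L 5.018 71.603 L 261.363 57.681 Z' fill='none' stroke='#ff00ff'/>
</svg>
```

G21
G90
G00 X149.315 Y158.064
M3 S547
G1 X70.825 Y290.755 F1531
M5
G00 X114.273 Y279.469
M3 S237
G1 X165.033 Y32.776 F3445
G1 X103.854 Y106.423
G1 X178.220 Y175.054
G1 X5.018 Y227.838
G1 X261.363 Y241.760
G1 X114.273 Y279.469
M5
G00 X0.000 Y0.000

1 u = 1 mm; y_m = 299.441 − y.

[1] `<polyline>` line segment, #000000→score S547 F1531: (149.315,158.064) → (70.825,290.755)

[2] `<path>` closed polygon, #ff00ff→engrave S237 F3445: (114.273,279.469) → (165.033,32.776) → (103.854,106.423) → (178.220,175.054) → (5.018,227.838) → (261.363,241.760) → (114.273,279.469) (closed)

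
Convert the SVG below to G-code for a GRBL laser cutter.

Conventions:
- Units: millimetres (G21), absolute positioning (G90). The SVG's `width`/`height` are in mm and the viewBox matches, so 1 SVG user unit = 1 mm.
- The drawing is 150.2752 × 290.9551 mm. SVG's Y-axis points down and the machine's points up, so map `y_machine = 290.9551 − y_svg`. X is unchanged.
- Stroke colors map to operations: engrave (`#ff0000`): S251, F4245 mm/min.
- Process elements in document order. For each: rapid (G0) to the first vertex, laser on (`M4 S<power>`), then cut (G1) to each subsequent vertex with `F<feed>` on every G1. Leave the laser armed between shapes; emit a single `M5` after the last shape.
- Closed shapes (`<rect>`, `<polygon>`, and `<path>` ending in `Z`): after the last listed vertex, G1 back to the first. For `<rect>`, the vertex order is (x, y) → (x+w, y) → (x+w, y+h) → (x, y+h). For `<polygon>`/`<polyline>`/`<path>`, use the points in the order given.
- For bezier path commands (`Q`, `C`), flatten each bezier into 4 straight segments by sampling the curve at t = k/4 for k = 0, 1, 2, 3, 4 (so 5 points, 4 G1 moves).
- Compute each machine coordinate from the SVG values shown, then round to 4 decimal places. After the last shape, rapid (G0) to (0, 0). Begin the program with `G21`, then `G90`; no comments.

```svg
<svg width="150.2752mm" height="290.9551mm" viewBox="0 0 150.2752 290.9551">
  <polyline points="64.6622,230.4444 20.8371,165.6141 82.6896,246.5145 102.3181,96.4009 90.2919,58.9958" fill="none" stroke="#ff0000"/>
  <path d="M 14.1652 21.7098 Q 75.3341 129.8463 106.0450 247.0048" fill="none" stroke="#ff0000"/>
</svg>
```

Since the viewBox matches the mm dimensions, user units are millimetres directly. The only transform is the Y-flip y_m = 290.9551 − y_svg.

Shape 1 is a open polyline drawn with `<polyline>`. Its stroke #ff0000 means engrave at S251, F4245. After flipping Y the toolpath is (64.6622,60.5107) → (20.8371,125.3410) → (82.6896,44.4406) → (102.3181,194.5542) → (90.2919,231.9593).

Shape 2 is a quadratic bezier drawn with `<path>`. Its stroke #ff0000 means engrave at S251, F4245. After flipping Y the toolpath is (14.1652,269.2453) → (42.8460,214.6132) → (67.7196,158.8533) → (88.7859,101.9657) → (106.0450,43.9503).

G21
G90
G0 X64.6622 Y60.5107
M4 S251
G1 X20.8371 Y125.3410 F4245
G1 X82.6896 Y44.4406 F4245
G1 X102.3181 Y194.5542 F4245
G1 X90.2919 Y231.9593 F4245
G0 X14.1652 Y269.2453
M4 S251
G1 X42.8460 Y214.6132 F4245
G1 X67.7196 Y158.8533 F4245
G1 X88.7859 Y101.9657 F4245
G1 X106.0450 Y43.9503 F4245
M5
G0 X0.0000 Y0.0000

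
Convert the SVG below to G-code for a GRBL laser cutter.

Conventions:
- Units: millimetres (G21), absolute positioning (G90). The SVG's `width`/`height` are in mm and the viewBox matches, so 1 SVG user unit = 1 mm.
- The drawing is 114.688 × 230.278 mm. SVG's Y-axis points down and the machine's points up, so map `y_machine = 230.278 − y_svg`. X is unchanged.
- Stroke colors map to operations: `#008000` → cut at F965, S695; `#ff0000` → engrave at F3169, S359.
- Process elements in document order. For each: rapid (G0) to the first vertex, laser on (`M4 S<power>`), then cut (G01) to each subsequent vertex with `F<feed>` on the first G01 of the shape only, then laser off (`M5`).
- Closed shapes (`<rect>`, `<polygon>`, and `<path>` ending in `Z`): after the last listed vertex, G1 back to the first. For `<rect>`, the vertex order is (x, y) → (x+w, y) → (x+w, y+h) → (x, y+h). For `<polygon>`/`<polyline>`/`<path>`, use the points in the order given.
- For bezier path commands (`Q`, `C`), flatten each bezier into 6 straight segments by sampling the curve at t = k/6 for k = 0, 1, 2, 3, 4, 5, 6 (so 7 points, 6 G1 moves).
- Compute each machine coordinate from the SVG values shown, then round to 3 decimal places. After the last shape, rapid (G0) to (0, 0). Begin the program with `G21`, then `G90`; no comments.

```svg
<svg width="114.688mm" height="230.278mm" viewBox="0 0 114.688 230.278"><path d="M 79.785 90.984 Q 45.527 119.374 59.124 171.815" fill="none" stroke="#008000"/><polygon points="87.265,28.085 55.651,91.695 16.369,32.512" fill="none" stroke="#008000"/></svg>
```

G21
G90
G0 X79.785 Y139.294
M4 S695
G01 X69.695 Y129.163 F965
G01 X62.264 Y117.695
G01 X57.491 Y104.891
G01 X55.377 Y90.751
G01 X55.921 Y75.275
G01 X59.124 Y58.463
M5
G0 X87.265 Y202.193
M4 S695
G01 X55.651 Y138.583 F965
G01 X16.369 Y197.766
G01 X87.265 Y202.193
M5
G0 X0.000 Y0.000

viewBox `0 0 114.688 230.278` with mm width/height → 1 unit = 1 mm. Flip: y_m = 230.278 − y_svg.

**Shape 1** — `<path>` quadratic bezier, stroke `#008000` → cut (S695, F965). Control points (SVG): P0=(79.785,90.984), P1=(45.527,119.374), P2=(59.124,171.815); sampled at t=k/6. Machine vertices: (79.785,139.294) → (69.695,129.163) → (62.264,117.695) → (57.491,104.891) → (55.377,90.751) → (55.921,75.275) → (59.124,58.463). Open path.

**Shape 2** — `<polygon>` regular polygon, stroke `#008000` → cut (S695, F965). Machine vertices: (87.265,202.193) → (55.651,138.583) → (16.369,197.766) → (87.265,202.193). Closed: final G1 returns to the first vertex.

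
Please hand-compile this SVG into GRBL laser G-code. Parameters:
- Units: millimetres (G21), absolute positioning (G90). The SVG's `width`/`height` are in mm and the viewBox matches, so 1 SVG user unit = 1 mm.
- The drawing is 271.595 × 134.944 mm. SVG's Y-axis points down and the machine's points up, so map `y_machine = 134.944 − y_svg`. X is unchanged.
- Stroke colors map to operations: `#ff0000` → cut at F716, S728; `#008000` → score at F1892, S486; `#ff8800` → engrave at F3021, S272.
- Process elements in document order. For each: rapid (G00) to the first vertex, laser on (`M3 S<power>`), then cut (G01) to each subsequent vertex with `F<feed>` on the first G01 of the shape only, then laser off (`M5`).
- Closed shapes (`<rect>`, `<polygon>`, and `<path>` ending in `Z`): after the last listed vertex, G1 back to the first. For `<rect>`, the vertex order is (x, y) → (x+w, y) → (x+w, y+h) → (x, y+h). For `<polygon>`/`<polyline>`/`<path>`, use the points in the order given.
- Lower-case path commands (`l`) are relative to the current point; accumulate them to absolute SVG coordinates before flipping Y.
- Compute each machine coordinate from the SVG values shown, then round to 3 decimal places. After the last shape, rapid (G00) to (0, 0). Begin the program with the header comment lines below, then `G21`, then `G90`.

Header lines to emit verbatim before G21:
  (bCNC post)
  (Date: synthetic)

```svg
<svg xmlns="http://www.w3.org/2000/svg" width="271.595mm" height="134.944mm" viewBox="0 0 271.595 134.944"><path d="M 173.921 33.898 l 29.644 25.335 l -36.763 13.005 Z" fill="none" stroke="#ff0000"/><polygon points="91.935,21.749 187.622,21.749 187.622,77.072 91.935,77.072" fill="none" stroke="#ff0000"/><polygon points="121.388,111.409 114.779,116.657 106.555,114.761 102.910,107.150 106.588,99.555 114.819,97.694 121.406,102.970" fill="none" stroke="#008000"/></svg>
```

Since the viewBox matches the mm dimensions, user units are millimetres directly. The only transform is the Y-flip y_m = 134.944 − y_svg.

Shape 1 is a regular polygon drawn with `<path>`. Its stroke #ff0000 means cut at S728, F716. After flipping Y the toolpath is (173.921,101.046) → (203.565,75.711) → (166.802,62.706) → (173.921,101.046), returning to the start.

Shape 2 is a rectangle drawn with `<polygon>`. Its stroke #ff0000 means cut at S728, F716. After flipping Y the toolpath is (91.935,113.195) → (187.622,113.195) → (187.622,57.872) → (91.935,57.872) → (91.935,113.195), returning to the start.

Shape 3 is a regular polygon drawn with `<polygon>`. Its stroke #008000 means score at S486, F1892. After flipping Y the toolpath is (121.388,23.535) → (114.779,18.287) → (106.555,20.183) → (102.910,27.794) → (106.588,35.389) → (114.819,37.250) → (121.406,31.974) → (121.388,23.535), returning to the start.

(bCNC post)
(Date: synthetic)
G21
G90
G00 X173.921 Y101.046
M3 S728
G01 X203.565 Y75.711 F716
G01 X166.802 Y62.706
G01 X173.921 Y101.046
M5
G00 X91.935 Y113.195
M3 S728
G01 X187.622 Y113.195 F716
G01 X187.622 Y57.872
G01 X91.935 Y57.872
G01 X91.935 Y113.195
M5
G00 X121.388 Y23.535
M3 S486
G01 X114.779 Y18.287 F1892
G01 X106.555 Y20.183
G01 X102.910 Y27.794
G01 X106.588 Y35.389
G01 X114.819 Y37.250
G01 X121.406 Y31.974
G01 X121.388 Y23.535
M5
G00 X0.000 Y0.000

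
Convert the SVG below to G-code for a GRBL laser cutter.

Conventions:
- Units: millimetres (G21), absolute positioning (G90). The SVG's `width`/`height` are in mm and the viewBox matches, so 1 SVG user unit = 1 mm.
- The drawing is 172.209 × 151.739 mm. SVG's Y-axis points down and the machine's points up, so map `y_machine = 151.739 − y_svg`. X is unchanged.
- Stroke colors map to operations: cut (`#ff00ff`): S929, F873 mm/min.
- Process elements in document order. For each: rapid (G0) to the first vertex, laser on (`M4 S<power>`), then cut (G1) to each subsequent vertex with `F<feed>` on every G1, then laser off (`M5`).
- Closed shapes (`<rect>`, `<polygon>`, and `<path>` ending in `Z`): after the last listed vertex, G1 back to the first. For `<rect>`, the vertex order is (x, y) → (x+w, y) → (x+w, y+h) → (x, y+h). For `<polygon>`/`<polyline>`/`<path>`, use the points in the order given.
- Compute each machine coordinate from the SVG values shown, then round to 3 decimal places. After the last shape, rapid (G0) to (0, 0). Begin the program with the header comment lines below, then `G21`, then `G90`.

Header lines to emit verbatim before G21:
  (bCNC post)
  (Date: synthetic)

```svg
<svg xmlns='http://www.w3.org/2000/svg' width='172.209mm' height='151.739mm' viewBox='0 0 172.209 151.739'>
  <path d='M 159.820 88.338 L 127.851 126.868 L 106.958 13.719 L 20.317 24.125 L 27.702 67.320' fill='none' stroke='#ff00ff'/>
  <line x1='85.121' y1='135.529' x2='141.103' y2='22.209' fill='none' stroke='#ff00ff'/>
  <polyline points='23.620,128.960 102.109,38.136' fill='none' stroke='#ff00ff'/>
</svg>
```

Since the viewBox matches the mm dimensions, user units are millimetres directly. The only transform is the Y-flip y_m = 151.739 − y_svg.

Shape 1 is a open polyline drawn with `<path>`. Its stroke #ff00ff means cut at S929, F873. After flipping Y the toolpath is (159.820,63.401) → (127.851,24.871) → (106.958,138.020) → (20.317,127.614) → (27.702,84.419).

Shape 2 is a line segment drawn with `<line>`. Its stroke #ff00ff means cut at S929, F873. After flipping Y the toolpath is (85.121,16.210) → (141.103,129.530).

Shape 3 is a line segment drawn with `<polyline>`. Its stroke #ff00ff means cut at S929, F873. After flipping Y the toolpath is (23.620,22.779) → (102.109,113.603).

(bCNC post)
(Date: synthetic)
G21
G90
G0 X159.820 Y63.401
M4 S929
G1 X127.851 Y24.871 F873
G1 X106.958 Y138.020 F873
G1 X20.317 Y127.614 F873
G1 X27.702 Y84.419 F873
M5
G0 X85.121 Y16.210
M4 S929
G1 X141.103 Y129.530 F873
M5
G0 X23.620 Y22.779
M4 S929
G1 X102.109 Y113.603 F873
M5
G0 X0.000 Y0.000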